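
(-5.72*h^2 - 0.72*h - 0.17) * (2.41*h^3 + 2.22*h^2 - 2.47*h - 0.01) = -13.7852*h^5 - 14.4336*h^4 + 12.1203*h^3 + 1.4582*h^2 + 0.4271*h + 0.0017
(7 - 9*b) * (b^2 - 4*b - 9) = -9*b^3 + 43*b^2 + 53*b - 63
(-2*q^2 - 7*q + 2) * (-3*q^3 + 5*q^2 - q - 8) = 6*q^5 + 11*q^4 - 39*q^3 + 33*q^2 + 54*q - 16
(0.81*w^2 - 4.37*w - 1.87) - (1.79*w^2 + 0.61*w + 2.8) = -0.98*w^2 - 4.98*w - 4.67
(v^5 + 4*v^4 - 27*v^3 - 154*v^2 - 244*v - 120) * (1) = v^5 + 4*v^4 - 27*v^3 - 154*v^2 - 244*v - 120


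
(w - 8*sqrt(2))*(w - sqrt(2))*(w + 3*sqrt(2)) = w^3 - 6*sqrt(2)*w^2 - 38*w + 48*sqrt(2)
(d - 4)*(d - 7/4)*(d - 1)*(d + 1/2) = d^4 - 25*d^3/4 + 75*d^2/8 - 5*d/8 - 7/2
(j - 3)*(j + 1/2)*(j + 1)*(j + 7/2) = j^4 + 2*j^3 - 37*j^2/4 - 31*j/2 - 21/4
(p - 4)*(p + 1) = p^2 - 3*p - 4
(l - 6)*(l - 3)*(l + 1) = l^3 - 8*l^2 + 9*l + 18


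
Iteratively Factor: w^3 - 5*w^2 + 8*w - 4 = (w - 2)*(w^2 - 3*w + 2) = (w - 2)*(w - 1)*(w - 2)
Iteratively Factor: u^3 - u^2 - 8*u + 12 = (u - 2)*(u^2 + u - 6) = (u - 2)*(u + 3)*(u - 2)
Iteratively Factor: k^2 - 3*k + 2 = (k - 2)*(k - 1)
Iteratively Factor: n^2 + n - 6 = (n - 2)*(n + 3)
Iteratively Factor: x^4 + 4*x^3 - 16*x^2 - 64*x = (x - 4)*(x^3 + 8*x^2 + 16*x) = x*(x - 4)*(x^2 + 8*x + 16) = x*(x - 4)*(x + 4)*(x + 4)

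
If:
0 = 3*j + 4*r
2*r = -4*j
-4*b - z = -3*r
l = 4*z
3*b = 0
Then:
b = 0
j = 0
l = 0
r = 0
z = 0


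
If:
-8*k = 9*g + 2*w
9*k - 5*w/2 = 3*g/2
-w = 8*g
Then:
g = 0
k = 0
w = 0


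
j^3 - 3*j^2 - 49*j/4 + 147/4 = (j - 7/2)*(j - 3)*(j + 7/2)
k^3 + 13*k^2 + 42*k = k*(k + 6)*(k + 7)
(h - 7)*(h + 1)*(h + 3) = h^3 - 3*h^2 - 25*h - 21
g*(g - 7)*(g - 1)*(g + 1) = g^4 - 7*g^3 - g^2 + 7*g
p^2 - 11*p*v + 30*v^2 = (p - 6*v)*(p - 5*v)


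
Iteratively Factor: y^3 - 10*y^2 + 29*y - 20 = (y - 5)*(y^2 - 5*y + 4) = (y - 5)*(y - 1)*(y - 4)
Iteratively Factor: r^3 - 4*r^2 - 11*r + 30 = (r - 2)*(r^2 - 2*r - 15) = (r - 2)*(r + 3)*(r - 5)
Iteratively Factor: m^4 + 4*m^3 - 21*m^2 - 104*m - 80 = (m - 5)*(m^3 + 9*m^2 + 24*m + 16) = (m - 5)*(m + 4)*(m^2 + 5*m + 4) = (m - 5)*(m + 1)*(m + 4)*(m + 4)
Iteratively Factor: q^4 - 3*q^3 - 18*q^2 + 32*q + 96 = (q + 3)*(q^3 - 6*q^2 + 32) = (q - 4)*(q + 3)*(q^2 - 2*q - 8) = (q - 4)^2*(q + 3)*(q + 2)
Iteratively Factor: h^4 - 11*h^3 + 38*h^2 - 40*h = (h - 2)*(h^3 - 9*h^2 + 20*h) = (h - 5)*(h - 2)*(h^2 - 4*h) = h*(h - 5)*(h - 2)*(h - 4)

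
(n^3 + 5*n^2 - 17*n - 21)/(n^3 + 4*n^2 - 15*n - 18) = (n + 7)/(n + 6)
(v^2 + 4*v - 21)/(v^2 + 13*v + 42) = (v - 3)/(v + 6)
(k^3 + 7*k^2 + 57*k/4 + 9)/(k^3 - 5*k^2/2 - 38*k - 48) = (k + 3/2)/(k - 8)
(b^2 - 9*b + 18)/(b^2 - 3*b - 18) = (b - 3)/(b + 3)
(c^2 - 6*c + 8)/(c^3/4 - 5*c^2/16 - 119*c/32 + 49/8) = 32*(c^2 - 6*c + 8)/(8*c^3 - 10*c^2 - 119*c + 196)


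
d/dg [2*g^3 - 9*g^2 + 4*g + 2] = 6*g^2 - 18*g + 4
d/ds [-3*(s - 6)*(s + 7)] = -6*s - 3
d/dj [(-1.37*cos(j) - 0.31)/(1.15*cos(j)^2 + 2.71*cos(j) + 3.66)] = (-1.5755*cos(j)^2 - 0.713*cos(j) + 4.1741)*sin(j)/(1.3225*cos(j)^4 + 6.233*cos(j)^3 + 15.7621*cos(j)^2 + 19.8372*cos(j) + 13.3956)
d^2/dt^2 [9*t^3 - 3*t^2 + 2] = 54*t - 6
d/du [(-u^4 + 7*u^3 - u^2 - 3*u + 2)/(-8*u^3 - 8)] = (u^6 - u^4 - 2*u^3 - 15*u^2 + 2*u + 3)/(8*(u^6 + 2*u^3 + 1))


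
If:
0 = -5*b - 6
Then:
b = -6/5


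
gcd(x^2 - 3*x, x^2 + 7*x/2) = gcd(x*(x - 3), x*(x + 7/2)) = x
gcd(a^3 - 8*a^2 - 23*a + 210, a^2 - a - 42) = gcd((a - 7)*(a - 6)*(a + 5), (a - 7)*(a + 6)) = a - 7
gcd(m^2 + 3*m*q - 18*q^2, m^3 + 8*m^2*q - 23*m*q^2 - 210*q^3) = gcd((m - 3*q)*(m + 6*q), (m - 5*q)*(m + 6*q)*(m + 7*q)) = m + 6*q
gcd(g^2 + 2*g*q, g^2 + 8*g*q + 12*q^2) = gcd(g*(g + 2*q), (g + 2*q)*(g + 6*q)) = g + 2*q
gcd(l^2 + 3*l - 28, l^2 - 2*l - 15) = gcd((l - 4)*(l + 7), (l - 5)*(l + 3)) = 1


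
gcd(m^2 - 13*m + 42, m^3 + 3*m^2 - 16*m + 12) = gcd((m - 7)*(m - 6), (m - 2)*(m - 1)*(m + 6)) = 1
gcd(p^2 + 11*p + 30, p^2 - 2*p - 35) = p + 5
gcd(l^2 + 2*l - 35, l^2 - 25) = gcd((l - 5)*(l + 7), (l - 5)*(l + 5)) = l - 5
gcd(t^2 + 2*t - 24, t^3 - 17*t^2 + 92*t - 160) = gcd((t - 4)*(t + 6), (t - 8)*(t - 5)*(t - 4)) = t - 4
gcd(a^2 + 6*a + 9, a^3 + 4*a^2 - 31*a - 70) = 1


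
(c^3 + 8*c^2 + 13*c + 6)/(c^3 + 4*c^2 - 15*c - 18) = (c + 1)/(c - 3)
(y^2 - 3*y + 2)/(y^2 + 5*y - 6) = (y - 2)/(y + 6)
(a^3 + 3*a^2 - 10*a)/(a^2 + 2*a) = (a^2 + 3*a - 10)/(a + 2)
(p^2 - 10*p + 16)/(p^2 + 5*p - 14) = (p - 8)/(p + 7)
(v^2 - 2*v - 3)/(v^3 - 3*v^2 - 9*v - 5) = (v - 3)/(v^2 - 4*v - 5)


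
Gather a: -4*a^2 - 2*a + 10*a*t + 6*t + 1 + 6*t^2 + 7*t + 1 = -4*a^2 + a*(10*t - 2) + 6*t^2 + 13*t + 2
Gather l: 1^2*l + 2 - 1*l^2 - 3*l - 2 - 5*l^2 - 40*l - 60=-6*l^2 - 42*l - 60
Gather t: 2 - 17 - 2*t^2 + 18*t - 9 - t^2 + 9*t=-3*t^2 + 27*t - 24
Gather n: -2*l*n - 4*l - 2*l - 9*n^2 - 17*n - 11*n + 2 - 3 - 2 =-6*l - 9*n^2 + n*(-2*l - 28) - 3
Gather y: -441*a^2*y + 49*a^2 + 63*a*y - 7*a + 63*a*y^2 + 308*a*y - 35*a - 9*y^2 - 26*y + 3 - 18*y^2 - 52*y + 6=49*a^2 - 42*a + y^2*(63*a - 27) + y*(-441*a^2 + 371*a - 78) + 9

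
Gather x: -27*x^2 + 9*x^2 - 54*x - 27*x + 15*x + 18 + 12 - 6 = -18*x^2 - 66*x + 24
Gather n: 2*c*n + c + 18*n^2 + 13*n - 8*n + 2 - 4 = c + 18*n^2 + n*(2*c + 5) - 2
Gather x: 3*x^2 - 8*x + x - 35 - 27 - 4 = 3*x^2 - 7*x - 66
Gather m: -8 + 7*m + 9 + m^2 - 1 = m^2 + 7*m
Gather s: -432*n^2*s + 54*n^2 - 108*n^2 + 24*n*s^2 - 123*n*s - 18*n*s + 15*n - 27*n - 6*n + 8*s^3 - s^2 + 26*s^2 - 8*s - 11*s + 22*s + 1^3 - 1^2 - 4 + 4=-54*n^2 - 18*n + 8*s^3 + s^2*(24*n + 25) + s*(-432*n^2 - 141*n + 3)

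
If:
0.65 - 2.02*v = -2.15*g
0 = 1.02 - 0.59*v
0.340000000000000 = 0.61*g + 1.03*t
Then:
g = 1.32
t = -0.45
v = 1.73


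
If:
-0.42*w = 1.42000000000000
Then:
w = -3.38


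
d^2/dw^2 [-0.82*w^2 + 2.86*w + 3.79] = -1.64000000000000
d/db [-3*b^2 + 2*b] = 2 - 6*b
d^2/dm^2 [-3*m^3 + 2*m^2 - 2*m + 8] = 4 - 18*m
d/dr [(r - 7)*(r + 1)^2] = (r + 1)*(3*r - 13)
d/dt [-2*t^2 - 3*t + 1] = -4*t - 3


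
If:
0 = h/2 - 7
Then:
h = 14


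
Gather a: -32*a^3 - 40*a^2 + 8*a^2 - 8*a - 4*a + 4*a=-32*a^3 - 32*a^2 - 8*a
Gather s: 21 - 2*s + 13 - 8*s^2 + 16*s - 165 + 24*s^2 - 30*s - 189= 16*s^2 - 16*s - 320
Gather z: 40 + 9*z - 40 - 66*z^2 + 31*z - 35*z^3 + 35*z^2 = -35*z^3 - 31*z^2 + 40*z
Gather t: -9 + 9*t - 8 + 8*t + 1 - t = 16*t - 16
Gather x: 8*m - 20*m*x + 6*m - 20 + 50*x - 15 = 14*m + x*(50 - 20*m) - 35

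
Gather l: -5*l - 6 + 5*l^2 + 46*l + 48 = 5*l^2 + 41*l + 42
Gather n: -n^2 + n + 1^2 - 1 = -n^2 + n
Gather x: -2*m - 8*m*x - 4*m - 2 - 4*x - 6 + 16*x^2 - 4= -6*m + 16*x^2 + x*(-8*m - 4) - 12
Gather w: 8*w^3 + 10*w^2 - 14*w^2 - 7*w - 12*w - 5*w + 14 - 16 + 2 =8*w^3 - 4*w^2 - 24*w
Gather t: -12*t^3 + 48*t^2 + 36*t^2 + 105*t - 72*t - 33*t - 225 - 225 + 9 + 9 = -12*t^3 + 84*t^2 - 432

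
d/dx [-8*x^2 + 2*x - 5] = 2 - 16*x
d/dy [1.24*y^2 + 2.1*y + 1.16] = 2.48*y + 2.1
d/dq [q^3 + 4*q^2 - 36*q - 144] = 3*q^2 + 8*q - 36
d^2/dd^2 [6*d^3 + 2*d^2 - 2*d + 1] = 36*d + 4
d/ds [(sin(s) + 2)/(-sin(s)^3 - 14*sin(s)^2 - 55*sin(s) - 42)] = 2*(sin(s)^3 + 10*sin(s)^2 + 28*sin(s) + 34)*cos(s)/(sin(s)^3 + 14*sin(s)^2 + 55*sin(s) + 42)^2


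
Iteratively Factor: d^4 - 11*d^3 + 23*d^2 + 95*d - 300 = (d + 3)*(d^3 - 14*d^2 + 65*d - 100) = (d - 5)*(d + 3)*(d^2 - 9*d + 20) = (d - 5)^2*(d + 3)*(d - 4)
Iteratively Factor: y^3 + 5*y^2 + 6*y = (y)*(y^2 + 5*y + 6) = y*(y + 3)*(y + 2)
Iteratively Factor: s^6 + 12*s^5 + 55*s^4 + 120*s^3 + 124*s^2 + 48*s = (s + 1)*(s^5 + 11*s^4 + 44*s^3 + 76*s^2 + 48*s) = (s + 1)*(s + 2)*(s^4 + 9*s^3 + 26*s^2 + 24*s) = (s + 1)*(s + 2)*(s + 4)*(s^3 + 5*s^2 + 6*s) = (s + 1)*(s + 2)^2*(s + 4)*(s^2 + 3*s) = s*(s + 1)*(s + 2)^2*(s + 4)*(s + 3)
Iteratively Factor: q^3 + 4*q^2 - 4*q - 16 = (q - 2)*(q^2 + 6*q + 8) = (q - 2)*(q + 2)*(q + 4)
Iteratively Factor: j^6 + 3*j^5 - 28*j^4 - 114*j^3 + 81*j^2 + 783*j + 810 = (j + 3)*(j^5 - 28*j^3 - 30*j^2 + 171*j + 270) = (j + 3)^2*(j^4 - 3*j^3 - 19*j^2 + 27*j + 90) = (j + 2)*(j + 3)^2*(j^3 - 5*j^2 - 9*j + 45) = (j + 2)*(j + 3)^3*(j^2 - 8*j + 15) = (j - 5)*(j + 2)*(j + 3)^3*(j - 3)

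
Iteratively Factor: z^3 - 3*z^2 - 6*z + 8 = (z + 2)*(z^2 - 5*z + 4) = (z - 4)*(z + 2)*(z - 1)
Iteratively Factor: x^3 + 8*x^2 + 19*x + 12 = (x + 1)*(x^2 + 7*x + 12) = (x + 1)*(x + 3)*(x + 4)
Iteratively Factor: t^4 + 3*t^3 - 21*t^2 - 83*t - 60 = (t + 1)*(t^3 + 2*t^2 - 23*t - 60) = (t + 1)*(t + 4)*(t^2 - 2*t - 15) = (t + 1)*(t + 3)*(t + 4)*(t - 5)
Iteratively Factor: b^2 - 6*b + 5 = (b - 5)*(b - 1)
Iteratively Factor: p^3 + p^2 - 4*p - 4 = (p + 1)*(p^2 - 4) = (p - 2)*(p + 1)*(p + 2)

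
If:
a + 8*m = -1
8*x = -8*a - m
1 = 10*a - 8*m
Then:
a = 0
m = -1/8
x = 1/64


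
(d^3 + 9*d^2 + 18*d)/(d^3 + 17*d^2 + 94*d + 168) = d*(d + 3)/(d^2 + 11*d + 28)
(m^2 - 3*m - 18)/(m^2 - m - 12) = (m - 6)/(m - 4)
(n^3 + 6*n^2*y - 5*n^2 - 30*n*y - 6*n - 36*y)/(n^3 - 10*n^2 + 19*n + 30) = (n + 6*y)/(n - 5)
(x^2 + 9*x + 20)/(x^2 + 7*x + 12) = (x + 5)/(x + 3)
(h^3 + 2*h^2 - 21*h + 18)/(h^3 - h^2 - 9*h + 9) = (h + 6)/(h + 3)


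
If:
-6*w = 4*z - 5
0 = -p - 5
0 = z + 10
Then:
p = -5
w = 15/2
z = -10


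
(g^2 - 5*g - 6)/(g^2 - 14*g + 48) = (g + 1)/(g - 8)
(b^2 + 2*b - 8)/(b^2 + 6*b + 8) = (b - 2)/(b + 2)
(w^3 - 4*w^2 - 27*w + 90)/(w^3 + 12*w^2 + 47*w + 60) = (w^2 - 9*w + 18)/(w^2 + 7*w + 12)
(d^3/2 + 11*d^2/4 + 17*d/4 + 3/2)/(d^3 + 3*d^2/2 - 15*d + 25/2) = (2*d^3 + 11*d^2 + 17*d + 6)/(2*(2*d^3 + 3*d^2 - 30*d + 25))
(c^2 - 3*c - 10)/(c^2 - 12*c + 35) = (c + 2)/(c - 7)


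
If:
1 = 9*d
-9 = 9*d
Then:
No Solution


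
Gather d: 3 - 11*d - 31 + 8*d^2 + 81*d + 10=8*d^2 + 70*d - 18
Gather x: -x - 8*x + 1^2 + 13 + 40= 54 - 9*x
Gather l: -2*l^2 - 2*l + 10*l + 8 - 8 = -2*l^2 + 8*l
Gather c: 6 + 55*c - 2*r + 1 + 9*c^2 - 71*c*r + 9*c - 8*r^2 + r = 9*c^2 + c*(64 - 71*r) - 8*r^2 - r + 7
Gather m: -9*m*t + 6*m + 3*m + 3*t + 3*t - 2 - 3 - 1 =m*(9 - 9*t) + 6*t - 6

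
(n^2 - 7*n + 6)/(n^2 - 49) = (n^2 - 7*n + 6)/(n^2 - 49)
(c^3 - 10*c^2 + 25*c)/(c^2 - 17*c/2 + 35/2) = 2*c*(c - 5)/(2*c - 7)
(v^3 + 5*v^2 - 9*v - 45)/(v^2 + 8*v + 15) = v - 3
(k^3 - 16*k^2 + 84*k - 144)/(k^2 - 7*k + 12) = (k^2 - 12*k + 36)/(k - 3)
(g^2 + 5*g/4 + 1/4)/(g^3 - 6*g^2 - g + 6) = (g + 1/4)/(g^2 - 7*g + 6)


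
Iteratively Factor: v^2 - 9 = (v - 3)*(v + 3)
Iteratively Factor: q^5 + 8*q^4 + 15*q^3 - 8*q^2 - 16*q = (q)*(q^4 + 8*q^3 + 15*q^2 - 8*q - 16) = q*(q - 1)*(q^3 + 9*q^2 + 24*q + 16) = q*(q - 1)*(q + 4)*(q^2 + 5*q + 4) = q*(q - 1)*(q + 4)^2*(q + 1)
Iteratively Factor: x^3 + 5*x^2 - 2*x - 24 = (x + 4)*(x^2 + x - 6) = (x + 3)*(x + 4)*(x - 2)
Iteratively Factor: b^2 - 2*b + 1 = (b - 1)*(b - 1)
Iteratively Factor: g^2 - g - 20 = (g - 5)*(g + 4)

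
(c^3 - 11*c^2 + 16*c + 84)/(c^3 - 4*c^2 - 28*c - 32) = (c^2 - 13*c + 42)/(c^2 - 6*c - 16)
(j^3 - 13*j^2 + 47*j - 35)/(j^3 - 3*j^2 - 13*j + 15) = (j - 7)/(j + 3)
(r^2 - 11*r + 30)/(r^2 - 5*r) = (r - 6)/r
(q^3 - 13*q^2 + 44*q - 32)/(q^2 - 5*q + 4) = q - 8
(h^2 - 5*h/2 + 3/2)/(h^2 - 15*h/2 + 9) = (h - 1)/(h - 6)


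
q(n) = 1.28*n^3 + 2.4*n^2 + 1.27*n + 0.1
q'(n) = 3.84*n^2 + 4.8*n + 1.27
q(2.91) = 55.66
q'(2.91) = 47.76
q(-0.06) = 0.03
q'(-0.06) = 1.00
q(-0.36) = -0.11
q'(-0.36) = 0.04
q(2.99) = 59.57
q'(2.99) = 49.95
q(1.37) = 9.64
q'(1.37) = 15.05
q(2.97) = 58.58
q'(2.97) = 49.40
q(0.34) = 0.86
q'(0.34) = 3.35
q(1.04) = 5.46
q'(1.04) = 10.42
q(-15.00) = -3798.95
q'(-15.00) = 793.27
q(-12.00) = -1881.38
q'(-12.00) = 496.63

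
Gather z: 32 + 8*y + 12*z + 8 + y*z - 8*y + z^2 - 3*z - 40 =z^2 + z*(y + 9)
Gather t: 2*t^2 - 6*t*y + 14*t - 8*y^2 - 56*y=2*t^2 + t*(14 - 6*y) - 8*y^2 - 56*y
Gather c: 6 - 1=5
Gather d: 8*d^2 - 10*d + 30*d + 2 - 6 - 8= 8*d^2 + 20*d - 12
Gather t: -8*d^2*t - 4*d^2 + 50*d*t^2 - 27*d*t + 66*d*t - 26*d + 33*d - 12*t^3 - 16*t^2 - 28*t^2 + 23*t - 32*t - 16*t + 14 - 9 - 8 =-4*d^2 + 7*d - 12*t^3 + t^2*(50*d - 44) + t*(-8*d^2 + 39*d - 25) - 3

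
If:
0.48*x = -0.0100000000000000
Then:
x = -0.02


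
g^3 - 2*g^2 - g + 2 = (g - 2)*(g - 1)*(g + 1)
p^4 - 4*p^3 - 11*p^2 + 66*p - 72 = (p - 3)^2*(p - 2)*(p + 4)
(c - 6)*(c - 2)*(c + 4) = c^3 - 4*c^2 - 20*c + 48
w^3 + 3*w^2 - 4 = (w - 1)*(w + 2)^2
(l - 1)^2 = l^2 - 2*l + 1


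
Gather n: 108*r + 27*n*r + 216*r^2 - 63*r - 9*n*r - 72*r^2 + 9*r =18*n*r + 144*r^2 + 54*r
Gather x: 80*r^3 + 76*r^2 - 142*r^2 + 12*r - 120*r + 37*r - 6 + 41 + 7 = 80*r^3 - 66*r^2 - 71*r + 42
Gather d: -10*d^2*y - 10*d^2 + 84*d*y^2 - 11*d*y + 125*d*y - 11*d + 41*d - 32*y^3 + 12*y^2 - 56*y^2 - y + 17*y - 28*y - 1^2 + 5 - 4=d^2*(-10*y - 10) + d*(84*y^2 + 114*y + 30) - 32*y^3 - 44*y^2 - 12*y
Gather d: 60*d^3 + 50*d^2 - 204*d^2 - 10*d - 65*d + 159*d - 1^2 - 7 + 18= 60*d^3 - 154*d^2 + 84*d + 10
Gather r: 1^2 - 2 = -1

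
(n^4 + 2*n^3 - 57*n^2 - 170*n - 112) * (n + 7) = n^5 + 9*n^4 - 43*n^3 - 569*n^2 - 1302*n - 784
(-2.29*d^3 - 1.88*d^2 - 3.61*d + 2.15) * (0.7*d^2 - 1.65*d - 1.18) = -1.603*d^5 + 2.4625*d^4 + 3.2772*d^3 + 9.6799*d^2 + 0.712299999999999*d - 2.537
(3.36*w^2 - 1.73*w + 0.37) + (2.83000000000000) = 3.36*w^2 - 1.73*w + 3.2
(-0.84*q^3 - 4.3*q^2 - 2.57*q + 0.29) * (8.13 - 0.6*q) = 0.504*q^4 - 4.2492*q^3 - 33.417*q^2 - 21.0681*q + 2.3577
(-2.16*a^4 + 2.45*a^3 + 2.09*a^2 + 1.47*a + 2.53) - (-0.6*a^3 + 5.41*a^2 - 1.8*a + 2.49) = -2.16*a^4 + 3.05*a^3 - 3.32*a^2 + 3.27*a + 0.0399999999999996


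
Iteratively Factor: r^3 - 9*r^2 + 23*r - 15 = (r - 5)*(r^2 - 4*r + 3) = (r - 5)*(r - 1)*(r - 3)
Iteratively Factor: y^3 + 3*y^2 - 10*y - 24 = (y - 3)*(y^2 + 6*y + 8) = (y - 3)*(y + 4)*(y + 2)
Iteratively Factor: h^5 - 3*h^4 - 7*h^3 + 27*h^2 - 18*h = (h - 3)*(h^4 - 7*h^2 + 6*h) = (h - 3)*(h - 2)*(h^3 + 2*h^2 - 3*h) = (h - 3)*(h - 2)*(h + 3)*(h^2 - h) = h*(h - 3)*(h - 2)*(h + 3)*(h - 1)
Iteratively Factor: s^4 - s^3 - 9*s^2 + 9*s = (s - 1)*(s^3 - 9*s) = (s - 1)*(s + 3)*(s^2 - 3*s) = (s - 3)*(s - 1)*(s + 3)*(s)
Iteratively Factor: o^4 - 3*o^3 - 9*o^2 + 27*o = (o - 3)*(o^3 - 9*o) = o*(o - 3)*(o^2 - 9) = o*(o - 3)^2*(o + 3)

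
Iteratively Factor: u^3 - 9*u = (u)*(u^2 - 9) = u*(u + 3)*(u - 3)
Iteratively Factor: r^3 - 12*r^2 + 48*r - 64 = (r - 4)*(r^2 - 8*r + 16) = (r - 4)^2*(r - 4)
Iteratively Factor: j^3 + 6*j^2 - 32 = (j + 4)*(j^2 + 2*j - 8) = (j + 4)^2*(j - 2)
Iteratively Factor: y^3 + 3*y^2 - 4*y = (y - 1)*(y^2 + 4*y) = y*(y - 1)*(y + 4)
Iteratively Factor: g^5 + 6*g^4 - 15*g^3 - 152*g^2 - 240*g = (g)*(g^4 + 6*g^3 - 15*g^2 - 152*g - 240) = g*(g + 3)*(g^3 + 3*g^2 - 24*g - 80) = g*(g + 3)*(g + 4)*(g^2 - g - 20) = g*(g - 5)*(g + 3)*(g + 4)*(g + 4)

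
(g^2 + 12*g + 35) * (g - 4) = g^3 + 8*g^2 - 13*g - 140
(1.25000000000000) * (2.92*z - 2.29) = 3.65*z - 2.8625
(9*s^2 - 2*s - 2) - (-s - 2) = 9*s^2 - s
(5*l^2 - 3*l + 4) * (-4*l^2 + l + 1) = -20*l^4 + 17*l^3 - 14*l^2 + l + 4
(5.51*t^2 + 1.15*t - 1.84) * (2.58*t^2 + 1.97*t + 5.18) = 14.2158*t^4 + 13.8217*t^3 + 26.0601*t^2 + 2.3322*t - 9.5312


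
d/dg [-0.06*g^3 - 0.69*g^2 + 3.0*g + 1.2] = -0.18*g^2 - 1.38*g + 3.0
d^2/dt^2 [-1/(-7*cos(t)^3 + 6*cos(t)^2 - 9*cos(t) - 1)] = 3*((19*cos(t) - 16*cos(2*t) + 21*cos(3*t))*(7*cos(t)^3 - 6*cos(t)^2 + 9*cos(t) + 1)/4 + 6*(7*cos(t)^2 - 4*cos(t) + 3)^2*sin(t)^2)/(7*cos(t)^3 - 6*cos(t)^2 + 9*cos(t) + 1)^3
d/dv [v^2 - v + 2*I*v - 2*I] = 2*v - 1 + 2*I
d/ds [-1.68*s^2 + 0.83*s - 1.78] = 0.83 - 3.36*s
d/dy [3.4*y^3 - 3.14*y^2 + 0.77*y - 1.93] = 10.2*y^2 - 6.28*y + 0.77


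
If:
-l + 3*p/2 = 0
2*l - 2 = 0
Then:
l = 1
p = 2/3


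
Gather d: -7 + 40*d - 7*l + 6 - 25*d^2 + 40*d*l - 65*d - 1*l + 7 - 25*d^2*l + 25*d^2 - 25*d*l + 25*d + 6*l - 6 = -25*d^2*l + 15*d*l - 2*l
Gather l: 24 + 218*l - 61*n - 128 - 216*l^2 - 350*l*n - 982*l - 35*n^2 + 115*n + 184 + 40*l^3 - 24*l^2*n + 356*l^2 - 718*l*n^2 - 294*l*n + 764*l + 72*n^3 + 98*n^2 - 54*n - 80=40*l^3 + l^2*(140 - 24*n) + l*(-718*n^2 - 644*n) + 72*n^3 + 63*n^2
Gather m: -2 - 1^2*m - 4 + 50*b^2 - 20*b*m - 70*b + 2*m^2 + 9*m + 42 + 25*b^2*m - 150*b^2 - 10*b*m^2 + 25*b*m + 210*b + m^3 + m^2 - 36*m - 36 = -100*b^2 + 140*b + m^3 + m^2*(3 - 10*b) + m*(25*b^2 + 5*b - 28)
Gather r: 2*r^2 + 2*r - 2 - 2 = 2*r^2 + 2*r - 4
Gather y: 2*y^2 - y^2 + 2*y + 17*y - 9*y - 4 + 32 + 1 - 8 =y^2 + 10*y + 21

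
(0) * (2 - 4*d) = 0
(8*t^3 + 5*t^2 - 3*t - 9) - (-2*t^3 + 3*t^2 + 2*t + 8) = 10*t^3 + 2*t^2 - 5*t - 17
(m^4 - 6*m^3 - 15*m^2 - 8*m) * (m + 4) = m^5 - 2*m^4 - 39*m^3 - 68*m^2 - 32*m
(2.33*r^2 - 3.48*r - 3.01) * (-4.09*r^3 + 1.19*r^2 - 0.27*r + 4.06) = -9.5297*r^5 + 17.0059*r^4 + 7.5406*r^3 + 6.8175*r^2 - 13.3161*r - 12.2206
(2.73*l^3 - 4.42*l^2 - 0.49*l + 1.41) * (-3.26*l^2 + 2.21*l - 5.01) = -8.8998*l^5 + 20.4425*l^4 - 21.8481*l^3 + 16.4647*l^2 + 5.571*l - 7.0641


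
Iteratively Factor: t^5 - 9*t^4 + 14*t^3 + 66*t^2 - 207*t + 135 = (t - 3)*(t^4 - 6*t^3 - 4*t^2 + 54*t - 45) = (t - 3)*(t - 1)*(t^3 - 5*t^2 - 9*t + 45) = (t - 3)*(t - 1)*(t + 3)*(t^2 - 8*t + 15) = (t - 5)*(t - 3)*(t - 1)*(t + 3)*(t - 3)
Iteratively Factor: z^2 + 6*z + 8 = (z + 4)*(z + 2)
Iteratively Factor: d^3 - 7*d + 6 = (d - 2)*(d^2 + 2*d - 3) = (d - 2)*(d - 1)*(d + 3)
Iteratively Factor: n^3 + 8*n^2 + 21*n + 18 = (n + 3)*(n^2 + 5*n + 6) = (n + 2)*(n + 3)*(n + 3)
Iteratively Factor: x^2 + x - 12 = (x - 3)*(x + 4)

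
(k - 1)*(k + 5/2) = k^2 + 3*k/2 - 5/2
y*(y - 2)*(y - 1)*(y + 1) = y^4 - 2*y^3 - y^2 + 2*y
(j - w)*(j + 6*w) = j^2 + 5*j*w - 6*w^2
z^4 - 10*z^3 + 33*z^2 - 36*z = z*(z - 4)*(z - 3)^2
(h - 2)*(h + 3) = h^2 + h - 6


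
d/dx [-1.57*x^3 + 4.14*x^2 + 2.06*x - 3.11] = -4.71*x^2 + 8.28*x + 2.06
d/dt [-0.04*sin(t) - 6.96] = -0.04*cos(t)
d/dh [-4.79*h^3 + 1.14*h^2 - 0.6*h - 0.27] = -14.37*h^2 + 2.28*h - 0.6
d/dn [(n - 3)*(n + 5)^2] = (n + 5)*(3*n - 1)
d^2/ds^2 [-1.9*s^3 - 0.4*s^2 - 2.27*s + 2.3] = -11.4*s - 0.8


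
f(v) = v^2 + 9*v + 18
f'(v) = 2*v + 9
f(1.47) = 33.39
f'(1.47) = 11.94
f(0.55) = 23.25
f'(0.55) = 10.10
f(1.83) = 37.82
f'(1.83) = 12.66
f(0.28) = 20.60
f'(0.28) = 9.56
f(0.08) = 18.73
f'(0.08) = 9.16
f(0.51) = 22.85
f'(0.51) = 10.02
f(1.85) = 38.07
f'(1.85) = 12.70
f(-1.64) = 5.93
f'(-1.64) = 5.72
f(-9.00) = 18.00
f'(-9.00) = -9.00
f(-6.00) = 0.00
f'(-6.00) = -3.00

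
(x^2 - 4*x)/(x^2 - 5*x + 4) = x/(x - 1)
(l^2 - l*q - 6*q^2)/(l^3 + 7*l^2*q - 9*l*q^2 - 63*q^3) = (l + 2*q)/(l^2 + 10*l*q + 21*q^2)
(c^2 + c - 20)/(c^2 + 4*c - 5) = (c - 4)/(c - 1)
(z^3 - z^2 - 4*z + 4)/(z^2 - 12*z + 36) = (z^3 - z^2 - 4*z + 4)/(z^2 - 12*z + 36)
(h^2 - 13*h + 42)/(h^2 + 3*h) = (h^2 - 13*h + 42)/(h*(h + 3))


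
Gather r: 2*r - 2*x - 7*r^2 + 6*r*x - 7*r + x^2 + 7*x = -7*r^2 + r*(6*x - 5) + x^2 + 5*x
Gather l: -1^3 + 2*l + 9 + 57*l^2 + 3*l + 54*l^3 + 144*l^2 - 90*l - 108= 54*l^3 + 201*l^2 - 85*l - 100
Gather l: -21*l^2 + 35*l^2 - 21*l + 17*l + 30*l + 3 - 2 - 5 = 14*l^2 + 26*l - 4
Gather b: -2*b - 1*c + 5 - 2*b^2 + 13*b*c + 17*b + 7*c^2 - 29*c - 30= -2*b^2 + b*(13*c + 15) + 7*c^2 - 30*c - 25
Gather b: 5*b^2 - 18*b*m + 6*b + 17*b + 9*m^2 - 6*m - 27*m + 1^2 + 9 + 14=5*b^2 + b*(23 - 18*m) + 9*m^2 - 33*m + 24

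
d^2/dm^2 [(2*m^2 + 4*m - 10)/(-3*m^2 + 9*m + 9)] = 4*(-5*m^3 + 6*m^2 - 63*m + 69)/(3*(m^6 - 9*m^5 + 18*m^4 + 27*m^3 - 54*m^2 - 81*m - 27))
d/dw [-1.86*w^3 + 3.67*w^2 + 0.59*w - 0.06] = -5.58*w^2 + 7.34*w + 0.59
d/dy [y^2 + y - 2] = 2*y + 1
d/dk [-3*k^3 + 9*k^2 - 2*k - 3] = -9*k^2 + 18*k - 2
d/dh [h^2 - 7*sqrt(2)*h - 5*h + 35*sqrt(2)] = 2*h - 7*sqrt(2) - 5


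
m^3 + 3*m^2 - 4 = (m - 1)*(m + 2)^2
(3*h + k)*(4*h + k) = 12*h^2 + 7*h*k + k^2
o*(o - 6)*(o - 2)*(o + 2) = o^4 - 6*o^3 - 4*o^2 + 24*o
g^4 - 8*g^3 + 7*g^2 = g^2*(g - 7)*(g - 1)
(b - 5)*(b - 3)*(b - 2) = b^3 - 10*b^2 + 31*b - 30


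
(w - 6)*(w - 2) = w^2 - 8*w + 12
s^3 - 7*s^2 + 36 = (s - 6)*(s - 3)*(s + 2)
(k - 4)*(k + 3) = k^2 - k - 12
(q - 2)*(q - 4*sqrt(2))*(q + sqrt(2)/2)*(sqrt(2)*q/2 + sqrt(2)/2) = sqrt(2)*q^4/2 - 7*q^3/2 - sqrt(2)*q^3/2 - 3*sqrt(2)*q^2 + 7*q^2/2 + 2*sqrt(2)*q + 7*q + 4*sqrt(2)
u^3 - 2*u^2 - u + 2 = (u - 2)*(u - 1)*(u + 1)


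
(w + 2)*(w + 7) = w^2 + 9*w + 14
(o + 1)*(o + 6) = o^2 + 7*o + 6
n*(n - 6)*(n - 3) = n^3 - 9*n^2 + 18*n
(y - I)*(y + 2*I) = y^2 + I*y + 2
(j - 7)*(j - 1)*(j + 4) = j^3 - 4*j^2 - 25*j + 28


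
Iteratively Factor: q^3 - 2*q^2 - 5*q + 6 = (q + 2)*(q^2 - 4*q + 3) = (q - 3)*(q + 2)*(q - 1)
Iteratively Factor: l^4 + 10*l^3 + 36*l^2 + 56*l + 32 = (l + 2)*(l^3 + 8*l^2 + 20*l + 16) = (l + 2)*(l + 4)*(l^2 + 4*l + 4) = (l + 2)^2*(l + 4)*(l + 2)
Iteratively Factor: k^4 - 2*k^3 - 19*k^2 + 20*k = (k - 5)*(k^3 + 3*k^2 - 4*k) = k*(k - 5)*(k^2 + 3*k - 4) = k*(k - 5)*(k + 4)*(k - 1)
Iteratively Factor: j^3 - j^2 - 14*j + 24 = (j - 3)*(j^2 + 2*j - 8) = (j - 3)*(j - 2)*(j + 4)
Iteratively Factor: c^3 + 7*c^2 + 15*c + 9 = (c + 1)*(c^2 + 6*c + 9) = (c + 1)*(c + 3)*(c + 3)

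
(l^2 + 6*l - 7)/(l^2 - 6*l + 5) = (l + 7)/(l - 5)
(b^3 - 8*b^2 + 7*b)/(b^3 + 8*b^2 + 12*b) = (b^2 - 8*b + 7)/(b^2 + 8*b + 12)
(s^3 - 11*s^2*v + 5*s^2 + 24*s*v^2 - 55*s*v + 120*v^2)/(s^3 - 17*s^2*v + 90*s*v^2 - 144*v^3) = (s + 5)/(s - 6*v)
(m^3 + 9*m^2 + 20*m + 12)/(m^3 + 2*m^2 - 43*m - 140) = (m^3 + 9*m^2 + 20*m + 12)/(m^3 + 2*m^2 - 43*m - 140)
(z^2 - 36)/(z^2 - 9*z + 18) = (z + 6)/(z - 3)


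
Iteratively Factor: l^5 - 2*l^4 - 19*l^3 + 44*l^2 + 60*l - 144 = (l + 4)*(l^4 - 6*l^3 + 5*l^2 + 24*l - 36) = (l - 2)*(l + 4)*(l^3 - 4*l^2 - 3*l + 18) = (l - 2)*(l + 2)*(l + 4)*(l^2 - 6*l + 9) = (l - 3)*(l - 2)*(l + 2)*(l + 4)*(l - 3)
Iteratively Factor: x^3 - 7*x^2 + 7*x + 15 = (x + 1)*(x^2 - 8*x + 15) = (x - 5)*(x + 1)*(x - 3)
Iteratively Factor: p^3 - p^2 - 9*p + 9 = (p + 3)*(p^2 - 4*p + 3) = (p - 3)*(p + 3)*(p - 1)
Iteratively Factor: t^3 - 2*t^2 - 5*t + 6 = (t - 1)*(t^2 - t - 6) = (t - 1)*(t + 2)*(t - 3)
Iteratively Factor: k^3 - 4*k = (k)*(k^2 - 4) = k*(k + 2)*(k - 2)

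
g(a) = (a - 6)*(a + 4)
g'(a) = 2*a - 2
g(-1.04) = -20.84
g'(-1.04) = -4.08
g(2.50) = -22.75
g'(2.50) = 3.00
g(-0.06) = -23.88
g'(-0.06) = -2.12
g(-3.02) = -8.84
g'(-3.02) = -8.04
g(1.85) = -24.28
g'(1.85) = 1.70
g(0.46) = -24.71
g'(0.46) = -1.08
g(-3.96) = -0.40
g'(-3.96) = -9.92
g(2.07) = -23.86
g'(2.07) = 2.14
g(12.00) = 96.00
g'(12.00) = 22.00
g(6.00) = 0.00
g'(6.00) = 10.00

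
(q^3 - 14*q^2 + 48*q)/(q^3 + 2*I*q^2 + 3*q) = (q^2 - 14*q + 48)/(q^2 + 2*I*q + 3)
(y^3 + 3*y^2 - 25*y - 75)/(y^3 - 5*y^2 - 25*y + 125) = (y + 3)/(y - 5)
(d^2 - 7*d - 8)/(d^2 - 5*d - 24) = (d + 1)/(d + 3)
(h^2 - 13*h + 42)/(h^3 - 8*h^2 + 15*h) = (h^2 - 13*h + 42)/(h*(h^2 - 8*h + 15))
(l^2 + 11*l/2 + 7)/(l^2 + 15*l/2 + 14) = (l + 2)/(l + 4)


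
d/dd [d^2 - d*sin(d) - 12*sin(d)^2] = -d*cos(d) + 2*d - sin(d) - 12*sin(2*d)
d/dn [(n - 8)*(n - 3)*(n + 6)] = 3*n^2 - 10*n - 42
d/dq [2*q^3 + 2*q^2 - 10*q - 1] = 6*q^2 + 4*q - 10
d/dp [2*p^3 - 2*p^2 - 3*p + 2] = 6*p^2 - 4*p - 3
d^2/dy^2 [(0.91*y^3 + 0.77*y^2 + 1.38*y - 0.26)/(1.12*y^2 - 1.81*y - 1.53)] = (4.44089209850063e-15*y^4 + 15.665286*y^3 + 21.080346*y^2 + 30.132354*y - 6.632926)/(1.404928*y^6 - 6.811392*y^5 + 5.25*y^4 + 12.679955*y^3 - 7.171875*y^2 - 12.711087*y - 3.581577)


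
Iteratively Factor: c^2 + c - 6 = (c + 3)*(c - 2)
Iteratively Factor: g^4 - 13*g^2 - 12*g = (g - 4)*(g^3 + 4*g^2 + 3*g) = g*(g - 4)*(g^2 + 4*g + 3) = g*(g - 4)*(g + 1)*(g + 3)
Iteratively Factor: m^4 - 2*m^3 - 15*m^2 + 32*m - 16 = (m + 4)*(m^3 - 6*m^2 + 9*m - 4) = (m - 4)*(m + 4)*(m^2 - 2*m + 1) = (m - 4)*(m - 1)*(m + 4)*(m - 1)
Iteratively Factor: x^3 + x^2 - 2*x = (x + 2)*(x^2 - x) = x*(x + 2)*(x - 1)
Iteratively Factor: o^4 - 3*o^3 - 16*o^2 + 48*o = (o - 4)*(o^3 + o^2 - 12*o) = (o - 4)*(o + 4)*(o^2 - 3*o) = (o - 4)*(o - 3)*(o + 4)*(o)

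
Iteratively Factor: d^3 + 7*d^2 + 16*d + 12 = (d + 2)*(d^2 + 5*d + 6) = (d + 2)^2*(d + 3)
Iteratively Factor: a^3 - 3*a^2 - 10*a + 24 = (a - 2)*(a^2 - a - 12) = (a - 4)*(a - 2)*(a + 3)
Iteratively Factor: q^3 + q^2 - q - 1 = (q - 1)*(q^2 + 2*q + 1) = (q - 1)*(q + 1)*(q + 1)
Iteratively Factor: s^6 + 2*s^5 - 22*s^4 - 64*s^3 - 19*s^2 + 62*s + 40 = (s - 5)*(s^5 + 7*s^4 + 13*s^3 + s^2 - 14*s - 8) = (s - 5)*(s + 4)*(s^4 + 3*s^3 + s^2 - 3*s - 2) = (s - 5)*(s + 1)*(s + 4)*(s^3 + 2*s^2 - s - 2) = (s - 5)*(s + 1)*(s + 2)*(s + 4)*(s^2 - 1) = (s - 5)*(s + 1)^2*(s + 2)*(s + 4)*(s - 1)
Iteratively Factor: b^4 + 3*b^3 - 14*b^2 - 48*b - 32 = (b - 4)*(b^3 + 7*b^2 + 14*b + 8) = (b - 4)*(b + 4)*(b^2 + 3*b + 2) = (b - 4)*(b + 1)*(b + 4)*(b + 2)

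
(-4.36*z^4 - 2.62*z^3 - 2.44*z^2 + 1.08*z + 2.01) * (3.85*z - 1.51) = -16.786*z^5 - 3.5034*z^4 - 5.4378*z^3 + 7.8424*z^2 + 6.1077*z - 3.0351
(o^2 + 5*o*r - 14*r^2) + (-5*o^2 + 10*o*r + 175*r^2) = -4*o^2 + 15*o*r + 161*r^2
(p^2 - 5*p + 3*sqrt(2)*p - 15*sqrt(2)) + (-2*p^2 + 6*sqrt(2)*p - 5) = -p^2 - 5*p + 9*sqrt(2)*p - 15*sqrt(2) - 5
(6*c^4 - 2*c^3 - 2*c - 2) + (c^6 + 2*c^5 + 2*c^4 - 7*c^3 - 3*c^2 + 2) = c^6 + 2*c^5 + 8*c^4 - 9*c^3 - 3*c^2 - 2*c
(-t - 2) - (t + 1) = -2*t - 3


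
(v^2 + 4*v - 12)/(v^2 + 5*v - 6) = (v - 2)/(v - 1)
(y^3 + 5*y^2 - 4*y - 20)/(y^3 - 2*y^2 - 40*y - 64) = (y^2 + 3*y - 10)/(y^2 - 4*y - 32)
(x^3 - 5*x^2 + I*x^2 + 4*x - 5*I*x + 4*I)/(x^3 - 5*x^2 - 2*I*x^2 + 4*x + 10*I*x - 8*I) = (x + I)/(x - 2*I)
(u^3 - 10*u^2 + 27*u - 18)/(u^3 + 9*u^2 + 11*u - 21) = (u^2 - 9*u + 18)/(u^2 + 10*u + 21)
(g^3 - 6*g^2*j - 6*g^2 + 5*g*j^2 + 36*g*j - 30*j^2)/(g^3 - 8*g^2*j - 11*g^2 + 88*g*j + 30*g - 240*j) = (g^2 - 6*g*j + 5*j^2)/(g^2 - 8*g*j - 5*g + 40*j)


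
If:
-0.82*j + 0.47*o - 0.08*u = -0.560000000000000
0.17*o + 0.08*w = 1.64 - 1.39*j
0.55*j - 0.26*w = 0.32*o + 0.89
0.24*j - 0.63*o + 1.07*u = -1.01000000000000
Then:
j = 1.19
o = 0.76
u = -0.76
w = -1.83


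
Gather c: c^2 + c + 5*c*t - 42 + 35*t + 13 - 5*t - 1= c^2 + c*(5*t + 1) + 30*t - 30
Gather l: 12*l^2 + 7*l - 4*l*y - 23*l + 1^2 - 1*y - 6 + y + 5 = 12*l^2 + l*(-4*y - 16)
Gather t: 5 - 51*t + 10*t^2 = 10*t^2 - 51*t + 5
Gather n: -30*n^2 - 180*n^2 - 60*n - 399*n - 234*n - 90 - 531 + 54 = -210*n^2 - 693*n - 567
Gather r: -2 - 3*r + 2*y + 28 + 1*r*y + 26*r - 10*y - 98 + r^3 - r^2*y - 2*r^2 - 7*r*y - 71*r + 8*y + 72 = r^3 + r^2*(-y - 2) + r*(-6*y - 48)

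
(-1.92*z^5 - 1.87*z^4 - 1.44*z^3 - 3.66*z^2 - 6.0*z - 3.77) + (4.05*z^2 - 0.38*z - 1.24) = -1.92*z^5 - 1.87*z^4 - 1.44*z^3 + 0.39*z^2 - 6.38*z - 5.01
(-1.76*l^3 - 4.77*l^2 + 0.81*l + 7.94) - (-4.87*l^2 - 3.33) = -1.76*l^3 + 0.100000000000001*l^2 + 0.81*l + 11.27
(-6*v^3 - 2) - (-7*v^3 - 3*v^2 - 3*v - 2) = v^3 + 3*v^2 + 3*v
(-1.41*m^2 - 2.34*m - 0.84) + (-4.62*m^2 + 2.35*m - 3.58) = -6.03*m^2 + 0.0100000000000002*m - 4.42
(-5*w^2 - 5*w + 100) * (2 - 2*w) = 10*w^3 - 210*w + 200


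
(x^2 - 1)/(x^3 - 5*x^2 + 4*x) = (x + 1)/(x*(x - 4))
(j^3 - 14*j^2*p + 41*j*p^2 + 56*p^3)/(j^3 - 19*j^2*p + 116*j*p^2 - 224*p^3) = (-j - p)/(-j + 4*p)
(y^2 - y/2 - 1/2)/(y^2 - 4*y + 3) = (y + 1/2)/(y - 3)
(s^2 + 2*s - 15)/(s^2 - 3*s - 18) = (-s^2 - 2*s + 15)/(-s^2 + 3*s + 18)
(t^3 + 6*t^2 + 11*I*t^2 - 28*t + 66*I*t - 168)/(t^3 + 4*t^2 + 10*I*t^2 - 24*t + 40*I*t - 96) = (t^2 + t*(6 + 7*I) + 42*I)/(t^2 + t*(4 + 6*I) + 24*I)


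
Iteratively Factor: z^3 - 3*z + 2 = (z - 1)*(z^2 + z - 2) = (z - 1)^2*(z + 2)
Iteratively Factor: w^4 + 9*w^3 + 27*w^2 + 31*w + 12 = (w + 4)*(w^3 + 5*w^2 + 7*w + 3) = (w + 1)*(w + 4)*(w^2 + 4*w + 3) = (w + 1)*(w + 3)*(w + 4)*(w + 1)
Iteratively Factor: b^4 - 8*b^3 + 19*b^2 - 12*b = (b)*(b^3 - 8*b^2 + 19*b - 12) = b*(b - 1)*(b^2 - 7*b + 12) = b*(b - 3)*(b - 1)*(b - 4)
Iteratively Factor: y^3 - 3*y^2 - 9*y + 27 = (y - 3)*(y^2 - 9) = (y - 3)*(y + 3)*(y - 3)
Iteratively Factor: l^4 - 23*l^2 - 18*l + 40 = (l + 4)*(l^3 - 4*l^2 - 7*l + 10) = (l + 2)*(l + 4)*(l^2 - 6*l + 5) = (l - 5)*(l + 2)*(l + 4)*(l - 1)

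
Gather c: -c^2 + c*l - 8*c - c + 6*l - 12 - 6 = -c^2 + c*(l - 9) + 6*l - 18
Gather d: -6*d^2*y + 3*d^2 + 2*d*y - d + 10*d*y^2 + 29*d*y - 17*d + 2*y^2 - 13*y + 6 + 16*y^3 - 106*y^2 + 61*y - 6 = d^2*(3 - 6*y) + d*(10*y^2 + 31*y - 18) + 16*y^3 - 104*y^2 + 48*y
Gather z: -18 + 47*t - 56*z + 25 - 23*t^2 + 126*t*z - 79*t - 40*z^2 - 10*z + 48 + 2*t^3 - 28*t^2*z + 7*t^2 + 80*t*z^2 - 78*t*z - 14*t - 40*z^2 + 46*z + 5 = 2*t^3 - 16*t^2 - 46*t + z^2*(80*t - 80) + z*(-28*t^2 + 48*t - 20) + 60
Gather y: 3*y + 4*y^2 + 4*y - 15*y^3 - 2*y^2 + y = -15*y^3 + 2*y^2 + 8*y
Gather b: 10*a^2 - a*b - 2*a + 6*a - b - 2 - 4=10*a^2 + 4*a + b*(-a - 1) - 6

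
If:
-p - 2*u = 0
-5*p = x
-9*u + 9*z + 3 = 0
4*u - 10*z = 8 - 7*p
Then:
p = 7/15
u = -7/30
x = -7/3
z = -17/30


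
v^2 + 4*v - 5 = (v - 1)*(v + 5)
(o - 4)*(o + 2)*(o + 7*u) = o^3 + 7*o^2*u - 2*o^2 - 14*o*u - 8*o - 56*u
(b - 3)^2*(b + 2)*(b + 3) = b^4 - b^3 - 15*b^2 + 9*b + 54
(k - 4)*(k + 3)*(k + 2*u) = k^3 + 2*k^2*u - k^2 - 2*k*u - 12*k - 24*u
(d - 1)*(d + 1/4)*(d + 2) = d^3 + 5*d^2/4 - 7*d/4 - 1/2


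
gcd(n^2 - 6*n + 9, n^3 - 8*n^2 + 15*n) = n - 3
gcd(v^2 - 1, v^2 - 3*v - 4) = v + 1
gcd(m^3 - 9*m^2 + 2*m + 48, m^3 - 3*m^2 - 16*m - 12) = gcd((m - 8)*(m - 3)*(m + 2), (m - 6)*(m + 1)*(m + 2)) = m + 2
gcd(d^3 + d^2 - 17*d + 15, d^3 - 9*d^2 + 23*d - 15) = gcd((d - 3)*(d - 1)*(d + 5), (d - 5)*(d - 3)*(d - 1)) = d^2 - 4*d + 3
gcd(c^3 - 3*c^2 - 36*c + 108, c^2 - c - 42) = c + 6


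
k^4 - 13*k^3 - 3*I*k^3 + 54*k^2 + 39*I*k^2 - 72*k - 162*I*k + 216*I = (k - 6)*(k - 4)*(k - 3)*(k - 3*I)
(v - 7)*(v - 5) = v^2 - 12*v + 35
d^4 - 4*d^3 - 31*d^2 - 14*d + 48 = (d - 8)*(d - 1)*(d + 2)*(d + 3)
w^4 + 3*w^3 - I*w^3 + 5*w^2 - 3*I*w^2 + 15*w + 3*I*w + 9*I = (w + 3)*(w - 3*I)*(w + I)^2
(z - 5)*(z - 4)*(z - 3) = z^3 - 12*z^2 + 47*z - 60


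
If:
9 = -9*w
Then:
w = -1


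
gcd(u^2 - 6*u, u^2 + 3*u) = u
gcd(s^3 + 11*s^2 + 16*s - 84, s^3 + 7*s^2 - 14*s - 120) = s + 6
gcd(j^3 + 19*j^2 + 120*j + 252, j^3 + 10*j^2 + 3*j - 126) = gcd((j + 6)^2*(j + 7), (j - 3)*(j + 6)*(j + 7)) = j^2 + 13*j + 42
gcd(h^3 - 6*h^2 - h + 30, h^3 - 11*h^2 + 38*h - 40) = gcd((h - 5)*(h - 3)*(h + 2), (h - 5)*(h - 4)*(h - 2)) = h - 5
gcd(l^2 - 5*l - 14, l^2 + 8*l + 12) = l + 2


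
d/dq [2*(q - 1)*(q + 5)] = 4*q + 8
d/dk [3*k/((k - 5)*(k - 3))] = 3*(15 - k^2)/(k^4 - 16*k^3 + 94*k^2 - 240*k + 225)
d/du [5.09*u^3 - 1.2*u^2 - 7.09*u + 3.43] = 15.27*u^2 - 2.4*u - 7.09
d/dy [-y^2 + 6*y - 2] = 6 - 2*y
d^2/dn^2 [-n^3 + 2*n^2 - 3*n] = 4 - 6*n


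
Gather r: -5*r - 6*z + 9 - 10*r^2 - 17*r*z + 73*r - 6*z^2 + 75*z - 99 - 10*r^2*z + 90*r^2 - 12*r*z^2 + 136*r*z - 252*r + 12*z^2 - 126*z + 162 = r^2*(80 - 10*z) + r*(-12*z^2 + 119*z - 184) + 6*z^2 - 57*z + 72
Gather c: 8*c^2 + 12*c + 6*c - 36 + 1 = 8*c^2 + 18*c - 35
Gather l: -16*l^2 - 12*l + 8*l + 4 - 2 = -16*l^2 - 4*l + 2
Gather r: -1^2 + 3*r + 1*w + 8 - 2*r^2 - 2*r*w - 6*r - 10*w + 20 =-2*r^2 + r*(-2*w - 3) - 9*w + 27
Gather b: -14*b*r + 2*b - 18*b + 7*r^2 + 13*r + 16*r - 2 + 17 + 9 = b*(-14*r - 16) + 7*r^2 + 29*r + 24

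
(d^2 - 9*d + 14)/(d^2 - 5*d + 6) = (d - 7)/(d - 3)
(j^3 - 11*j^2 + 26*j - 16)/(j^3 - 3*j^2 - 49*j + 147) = (j^3 - 11*j^2 + 26*j - 16)/(j^3 - 3*j^2 - 49*j + 147)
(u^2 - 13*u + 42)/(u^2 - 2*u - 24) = (u - 7)/(u + 4)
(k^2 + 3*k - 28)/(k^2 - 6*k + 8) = (k + 7)/(k - 2)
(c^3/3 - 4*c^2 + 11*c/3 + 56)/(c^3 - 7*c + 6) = (c^2 - 15*c + 56)/(3*(c^2 - 3*c + 2))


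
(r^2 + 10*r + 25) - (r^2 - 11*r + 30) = 21*r - 5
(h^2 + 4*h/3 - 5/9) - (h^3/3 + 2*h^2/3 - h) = -h^3/3 + h^2/3 + 7*h/3 - 5/9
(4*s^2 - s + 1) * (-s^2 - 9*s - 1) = -4*s^4 - 35*s^3 + 4*s^2 - 8*s - 1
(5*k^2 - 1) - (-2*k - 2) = 5*k^2 + 2*k + 1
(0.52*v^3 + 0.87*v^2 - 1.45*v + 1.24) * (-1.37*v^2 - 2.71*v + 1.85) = -0.7124*v^5 - 2.6011*v^4 + 0.5908*v^3 + 3.8402*v^2 - 6.0429*v + 2.294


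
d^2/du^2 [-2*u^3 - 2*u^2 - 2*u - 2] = -12*u - 4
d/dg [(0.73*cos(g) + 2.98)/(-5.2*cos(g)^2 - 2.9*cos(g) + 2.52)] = (3.796*sin(g)^2 - 30.992*cos(g) - 14.2776)*sin(g)/(5.2*cos(g)^2 + 2.9*cos(g) - 2.52)^2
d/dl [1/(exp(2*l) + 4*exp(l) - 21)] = 2*(-exp(l) - 2)*exp(l)/(exp(2*l) + 4*exp(l) - 21)^2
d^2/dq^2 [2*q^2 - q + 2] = 4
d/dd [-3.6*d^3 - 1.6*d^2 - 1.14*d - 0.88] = -10.8*d^2 - 3.2*d - 1.14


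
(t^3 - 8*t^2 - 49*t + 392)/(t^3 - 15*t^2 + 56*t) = (t + 7)/t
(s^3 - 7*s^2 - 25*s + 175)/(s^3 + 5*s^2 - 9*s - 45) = (s^2 - 12*s + 35)/(s^2 - 9)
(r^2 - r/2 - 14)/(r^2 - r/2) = (2*r^2 - r - 28)/(r*(2*r - 1))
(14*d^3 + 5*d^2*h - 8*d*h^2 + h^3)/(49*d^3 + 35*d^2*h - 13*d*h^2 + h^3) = (2*d - h)/(7*d - h)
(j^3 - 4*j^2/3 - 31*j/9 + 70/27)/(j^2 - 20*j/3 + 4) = (9*j^2 - 6*j - 35)/(9*(j - 6))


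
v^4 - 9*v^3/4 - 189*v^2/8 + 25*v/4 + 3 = (v - 6)*(v - 1/2)*(v + 1/4)*(v + 4)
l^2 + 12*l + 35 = (l + 5)*(l + 7)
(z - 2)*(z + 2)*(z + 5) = z^3 + 5*z^2 - 4*z - 20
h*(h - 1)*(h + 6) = h^3 + 5*h^2 - 6*h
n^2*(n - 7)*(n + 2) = n^4 - 5*n^3 - 14*n^2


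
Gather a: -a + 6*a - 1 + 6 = 5*a + 5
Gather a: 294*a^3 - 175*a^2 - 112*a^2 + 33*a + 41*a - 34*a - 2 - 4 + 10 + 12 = 294*a^3 - 287*a^2 + 40*a + 16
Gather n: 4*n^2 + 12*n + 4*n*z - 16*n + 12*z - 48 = 4*n^2 + n*(4*z - 4) + 12*z - 48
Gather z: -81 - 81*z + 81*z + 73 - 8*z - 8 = -8*z - 16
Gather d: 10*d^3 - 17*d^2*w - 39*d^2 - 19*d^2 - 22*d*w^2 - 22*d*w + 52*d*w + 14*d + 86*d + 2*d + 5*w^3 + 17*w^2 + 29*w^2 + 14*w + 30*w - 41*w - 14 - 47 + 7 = 10*d^3 + d^2*(-17*w - 58) + d*(-22*w^2 + 30*w + 102) + 5*w^3 + 46*w^2 + 3*w - 54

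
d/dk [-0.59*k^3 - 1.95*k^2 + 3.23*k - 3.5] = -1.77*k^2 - 3.9*k + 3.23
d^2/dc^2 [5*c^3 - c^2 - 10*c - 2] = 30*c - 2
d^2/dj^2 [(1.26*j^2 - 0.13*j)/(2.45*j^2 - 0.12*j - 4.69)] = (7.105427357601e-15*j^4 - 0.81977*j^3 + 86.86818*j^2 - 8.96259*j + 55.5765)/(14.706125*j^6 - 2.1609*j^5 - 84.349335*j^4 + 8.271432*j^3 + 161.468727*j^2 - 7.918596*j - 103.161709)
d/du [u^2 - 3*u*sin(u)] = -3*u*cos(u) + 2*u - 3*sin(u)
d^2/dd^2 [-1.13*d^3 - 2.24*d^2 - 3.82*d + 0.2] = -6.78*d - 4.48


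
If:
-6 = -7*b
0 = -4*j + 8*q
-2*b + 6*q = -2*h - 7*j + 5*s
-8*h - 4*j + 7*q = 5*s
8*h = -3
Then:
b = 6/7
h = -3/8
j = 51/98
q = 51/196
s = 537/980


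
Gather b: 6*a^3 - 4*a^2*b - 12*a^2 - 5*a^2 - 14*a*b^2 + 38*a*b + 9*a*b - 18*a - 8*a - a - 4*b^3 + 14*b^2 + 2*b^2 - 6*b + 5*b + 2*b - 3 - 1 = 6*a^3 - 17*a^2 - 27*a - 4*b^3 + b^2*(16 - 14*a) + b*(-4*a^2 + 47*a + 1) - 4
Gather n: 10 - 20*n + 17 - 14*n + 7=34 - 34*n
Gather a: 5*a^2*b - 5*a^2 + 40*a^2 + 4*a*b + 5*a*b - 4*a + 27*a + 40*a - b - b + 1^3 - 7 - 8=a^2*(5*b + 35) + a*(9*b + 63) - 2*b - 14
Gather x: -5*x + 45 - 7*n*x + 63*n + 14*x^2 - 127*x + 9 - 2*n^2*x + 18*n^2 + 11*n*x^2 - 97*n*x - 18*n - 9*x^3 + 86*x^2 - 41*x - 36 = 18*n^2 + 45*n - 9*x^3 + x^2*(11*n + 100) + x*(-2*n^2 - 104*n - 173) + 18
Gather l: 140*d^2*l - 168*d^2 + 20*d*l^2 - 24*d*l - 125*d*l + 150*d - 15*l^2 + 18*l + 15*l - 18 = -168*d^2 + 150*d + l^2*(20*d - 15) + l*(140*d^2 - 149*d + 33) - 18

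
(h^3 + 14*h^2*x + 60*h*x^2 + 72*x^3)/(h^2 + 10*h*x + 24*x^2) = (h^2 + 8*h*x + 12*x^2)/(h + 4*x)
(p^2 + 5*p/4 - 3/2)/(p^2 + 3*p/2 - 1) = (4*p - 3)/(2*(2*p - 1))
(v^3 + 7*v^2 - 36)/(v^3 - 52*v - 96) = (v^2 + v - 6)/(v^2 - 6*v - 16)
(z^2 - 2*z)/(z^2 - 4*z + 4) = z/(z - 2)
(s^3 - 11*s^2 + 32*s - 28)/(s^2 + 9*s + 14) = (s^3 - 11*s^2 + 32*s - 28)/(s^2 + 9*s + 14)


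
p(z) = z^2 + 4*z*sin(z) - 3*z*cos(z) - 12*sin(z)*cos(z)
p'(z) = 3*z*sin(z) + 4*z*cos(z) + 2*z + 12*sin(z)^2 + 4*sin(z) - 12*cos(z)^2 - 3*cos(z)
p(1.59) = 9.21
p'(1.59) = 23.88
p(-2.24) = 2.04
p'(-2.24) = 7.84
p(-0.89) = 11.11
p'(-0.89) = -4.45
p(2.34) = 23.08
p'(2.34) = 8.56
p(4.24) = 3.80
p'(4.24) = -5.73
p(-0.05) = 0.76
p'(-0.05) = -15.43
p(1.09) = -1.38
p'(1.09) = 16.12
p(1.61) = 9.69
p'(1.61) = 23.87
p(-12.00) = 143.19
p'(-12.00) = -89.30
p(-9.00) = 66.73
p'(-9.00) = 19.09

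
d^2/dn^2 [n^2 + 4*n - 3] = 2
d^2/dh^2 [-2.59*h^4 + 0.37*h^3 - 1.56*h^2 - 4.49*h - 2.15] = -31.08*h^2 + 2.22*h - 3.12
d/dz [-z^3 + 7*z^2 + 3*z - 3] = -3*z^2 + 14*z + 3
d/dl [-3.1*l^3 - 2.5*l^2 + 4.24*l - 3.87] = -9.3*l^2 - 5.0*l + 4.24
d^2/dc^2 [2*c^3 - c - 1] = 12*c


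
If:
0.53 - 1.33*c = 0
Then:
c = 0.40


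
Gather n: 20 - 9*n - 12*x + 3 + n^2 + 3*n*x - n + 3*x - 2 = n^2 + n*(3*x - 10) - 9*x + 21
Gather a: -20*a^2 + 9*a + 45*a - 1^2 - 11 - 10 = -20*a^2 + 54*a - 22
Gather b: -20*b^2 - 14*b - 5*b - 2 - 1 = -20*b^2 - 19*b - 3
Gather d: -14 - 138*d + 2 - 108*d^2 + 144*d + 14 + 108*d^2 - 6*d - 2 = 0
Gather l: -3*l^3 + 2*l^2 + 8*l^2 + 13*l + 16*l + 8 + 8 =-3*l^3 + 10*l^2 + 29*l + 16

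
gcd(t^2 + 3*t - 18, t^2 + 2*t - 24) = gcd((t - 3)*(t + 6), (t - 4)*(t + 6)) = t + 6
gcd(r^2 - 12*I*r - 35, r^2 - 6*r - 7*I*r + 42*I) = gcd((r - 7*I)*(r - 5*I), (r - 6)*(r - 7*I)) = r - 7*I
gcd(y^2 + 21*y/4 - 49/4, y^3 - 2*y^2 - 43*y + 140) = y + 7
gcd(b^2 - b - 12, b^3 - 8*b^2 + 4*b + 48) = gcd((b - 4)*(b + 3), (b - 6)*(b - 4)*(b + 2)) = b - 4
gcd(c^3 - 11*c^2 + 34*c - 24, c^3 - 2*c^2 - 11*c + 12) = c^2 - 5*c + 4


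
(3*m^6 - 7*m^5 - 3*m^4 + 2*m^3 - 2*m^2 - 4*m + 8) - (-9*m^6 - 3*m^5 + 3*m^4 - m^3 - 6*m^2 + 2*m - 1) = 12*m^6 - 4*m^5 - 6*m^4 + 3*m^3 + 4*m^2 - 6*m + 9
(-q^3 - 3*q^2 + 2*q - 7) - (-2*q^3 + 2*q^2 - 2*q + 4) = q^3 - 5*q^2 + 4*q - 11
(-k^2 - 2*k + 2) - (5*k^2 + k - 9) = -6*k^2 - 3*k + 11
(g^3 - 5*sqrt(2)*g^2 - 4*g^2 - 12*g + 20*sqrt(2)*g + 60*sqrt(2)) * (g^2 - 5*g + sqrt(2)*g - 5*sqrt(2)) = g^5 - 9*g^4 - 4*sqrt(2)*g^4 - 2*g^3 + 36*sqrt(2)*g^3 - 32*sqrt(2)*g^2 + 150*g^2 - 240*sqrt(2)*g - 80*g - 600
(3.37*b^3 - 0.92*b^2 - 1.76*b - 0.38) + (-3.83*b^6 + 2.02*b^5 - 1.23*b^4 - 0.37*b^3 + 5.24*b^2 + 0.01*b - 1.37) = -3.83*b^6 + 2.02*b^5 - 1.23*b^4 + 3.0*b^3 + 4.32*b^2 - 1.75*b - 1.75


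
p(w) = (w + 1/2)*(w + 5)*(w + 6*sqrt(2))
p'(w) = (w + 1/2)*(w + 5) + (w + 1/2)*(w + 6*sqrt(2)) + (w + 5)*(w + 6*sqrt(2))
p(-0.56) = -2.11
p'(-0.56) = 34.45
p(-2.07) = -29.51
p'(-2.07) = 4.12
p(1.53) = 132.76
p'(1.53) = 98.99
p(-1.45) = -23.73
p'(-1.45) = 14.92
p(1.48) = 127.86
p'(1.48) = 97.14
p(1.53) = 132.76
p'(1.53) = 98.99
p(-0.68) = -6.07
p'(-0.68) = 31.54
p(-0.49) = 0.36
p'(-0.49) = 36.18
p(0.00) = 21.21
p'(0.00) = 49.17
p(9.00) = 2325.54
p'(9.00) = 543.90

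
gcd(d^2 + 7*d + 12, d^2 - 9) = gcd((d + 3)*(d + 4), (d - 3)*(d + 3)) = d + 3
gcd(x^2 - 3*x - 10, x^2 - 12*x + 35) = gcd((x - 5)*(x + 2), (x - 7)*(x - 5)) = x - 5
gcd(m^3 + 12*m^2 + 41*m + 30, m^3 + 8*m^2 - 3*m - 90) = m^2 + 11*m + 30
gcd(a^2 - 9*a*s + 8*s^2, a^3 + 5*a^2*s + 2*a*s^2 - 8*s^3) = -a + s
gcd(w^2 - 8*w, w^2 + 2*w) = w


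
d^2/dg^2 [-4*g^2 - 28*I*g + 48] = -8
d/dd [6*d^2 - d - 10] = 12*d - 1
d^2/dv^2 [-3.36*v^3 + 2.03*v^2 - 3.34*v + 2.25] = 4.06 - 20.16*v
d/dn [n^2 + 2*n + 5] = 2*n + 2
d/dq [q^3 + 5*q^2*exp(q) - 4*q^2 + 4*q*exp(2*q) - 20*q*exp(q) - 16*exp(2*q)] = 5*q^2*exp(q) + 3*q^2 + 8*q*exp(2*q) - 10*q*exp(q) - 8*q - 28*exp(2*q) - 20*exp(q)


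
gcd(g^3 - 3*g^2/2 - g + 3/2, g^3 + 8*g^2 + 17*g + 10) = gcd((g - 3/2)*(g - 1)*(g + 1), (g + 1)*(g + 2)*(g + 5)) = g + 1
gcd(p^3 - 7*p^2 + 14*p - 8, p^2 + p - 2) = p - 1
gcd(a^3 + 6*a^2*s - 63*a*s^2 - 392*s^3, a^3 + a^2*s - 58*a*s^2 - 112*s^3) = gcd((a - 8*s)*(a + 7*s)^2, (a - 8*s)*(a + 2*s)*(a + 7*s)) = -a^2 + a*s + 56*s^2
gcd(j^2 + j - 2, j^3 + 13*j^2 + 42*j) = 1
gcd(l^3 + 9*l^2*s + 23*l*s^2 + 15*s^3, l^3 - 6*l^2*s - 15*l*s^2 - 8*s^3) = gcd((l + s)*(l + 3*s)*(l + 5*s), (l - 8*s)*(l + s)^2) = l + s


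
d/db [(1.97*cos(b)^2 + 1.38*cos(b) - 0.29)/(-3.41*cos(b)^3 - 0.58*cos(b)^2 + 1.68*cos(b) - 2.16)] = (-6.7177*cos(b)^4 - 9.4116*cos(b)^3 - 1.1433*cos(b)^2 + 8.8468*cos(b) + 2.4936)*sin(b)/(11.6281*cos(b)^6 + 3.9556*cos(b)^5 - 11.1212*cos(b)^4 + 12.7824*cos(b)^3 + 5.328*cos(b)^2 - 7.2576*cos(b) + 4.6656)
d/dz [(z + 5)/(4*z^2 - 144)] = (z^2 - 2*z*(z + 5) - 36)/(4*(z^2 - 36)^2)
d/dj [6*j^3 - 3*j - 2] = 18*j^2 - 3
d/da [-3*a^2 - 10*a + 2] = -6*a - 10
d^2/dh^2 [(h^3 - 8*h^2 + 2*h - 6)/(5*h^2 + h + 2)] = 6*(27*h^3 - 68*h^2 - 46*h + 6)/(125*h^6 + 75*h^5 + 165*h^4 + 61*h^3 + 66*h^2 + 12*h + 8)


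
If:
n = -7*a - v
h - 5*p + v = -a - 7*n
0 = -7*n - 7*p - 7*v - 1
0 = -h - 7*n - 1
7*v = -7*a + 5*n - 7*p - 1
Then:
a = -24/3493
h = -485/499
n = -2/499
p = -667/3493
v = 26/499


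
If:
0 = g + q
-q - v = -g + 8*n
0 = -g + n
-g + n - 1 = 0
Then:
No Solution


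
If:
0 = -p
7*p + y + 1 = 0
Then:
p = 0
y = -1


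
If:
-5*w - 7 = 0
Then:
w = -7/5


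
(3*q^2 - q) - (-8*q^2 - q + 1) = 11*q^2 - 1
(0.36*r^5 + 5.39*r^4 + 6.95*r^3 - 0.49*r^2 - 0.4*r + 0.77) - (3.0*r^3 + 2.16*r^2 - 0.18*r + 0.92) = 0.36*r^5 + 5.39*r^4 + 3.95*r^3 - 2.65*r^2 - 0.22*r - 0.15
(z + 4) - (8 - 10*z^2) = 10*z^2 + z - 4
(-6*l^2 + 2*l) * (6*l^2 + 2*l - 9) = -36*l^4 + 58*l^2 - 18*l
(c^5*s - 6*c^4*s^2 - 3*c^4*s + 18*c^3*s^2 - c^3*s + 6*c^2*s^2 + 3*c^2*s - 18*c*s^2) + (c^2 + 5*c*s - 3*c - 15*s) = c^5*s - 6*c^4*s^2 - 3*c^4*s + 18*c^3*s^2 - c^3*s + 6*c^2*s^2 + 3*c^2*s + c^2 - 18*c*s^2 + 5*c*s - 3*c - 15*s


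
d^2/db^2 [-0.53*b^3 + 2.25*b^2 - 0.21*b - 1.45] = 4.5 - 3.18*b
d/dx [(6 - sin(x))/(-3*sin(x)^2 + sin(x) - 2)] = (-3*sin(x)^2 + 36*sin(x) - 4)*cos(x)/(3*sin(x)^2 - sin(x) + 2)^2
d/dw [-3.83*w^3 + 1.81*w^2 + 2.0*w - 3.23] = -11.49*w^2 + 3.62*w + 2.0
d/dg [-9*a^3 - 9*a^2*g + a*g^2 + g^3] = -9*a^2 + 2*a*g + 3*g^2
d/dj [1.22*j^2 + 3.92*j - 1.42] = 2.44*j + 3.92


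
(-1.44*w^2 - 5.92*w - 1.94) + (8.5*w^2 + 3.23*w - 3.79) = 7.06*w^2 - 2.69*w - 5.73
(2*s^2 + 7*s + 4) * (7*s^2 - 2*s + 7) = 14*s^4 + 45*s^3 + 28*s^2 + 41*s + 28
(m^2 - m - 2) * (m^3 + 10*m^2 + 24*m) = m^5 + 9*m^4 + 12*m^3 - 44*m^2 - 48*m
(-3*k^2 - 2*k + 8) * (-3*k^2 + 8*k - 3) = 9*k^4 - 18*k^3 - 31*k^2 + 70*k - 24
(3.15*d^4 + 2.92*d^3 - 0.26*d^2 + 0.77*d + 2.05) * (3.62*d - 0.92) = 11.403*d^5 + 7.6724*d^4 - 3.6276*d^3 + 3.0266*d^2 + 6.7126*d - 1.886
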